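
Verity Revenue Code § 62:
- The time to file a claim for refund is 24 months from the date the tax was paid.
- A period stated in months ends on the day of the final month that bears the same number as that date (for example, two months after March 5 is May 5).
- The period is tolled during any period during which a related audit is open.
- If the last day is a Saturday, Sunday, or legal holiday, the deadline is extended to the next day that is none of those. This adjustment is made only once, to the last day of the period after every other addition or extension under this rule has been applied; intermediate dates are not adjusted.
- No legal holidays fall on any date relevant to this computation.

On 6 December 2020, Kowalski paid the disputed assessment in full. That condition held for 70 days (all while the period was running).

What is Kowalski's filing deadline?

24 months after 6 December 2020 is December 6, 2022.
Tolling adds 70 days: December 6, 2022 + 70 days = February 14, 2023.
February 14, 2023 is a Tuesday and not a legal holiday, so no extension applies.

February 14, 2023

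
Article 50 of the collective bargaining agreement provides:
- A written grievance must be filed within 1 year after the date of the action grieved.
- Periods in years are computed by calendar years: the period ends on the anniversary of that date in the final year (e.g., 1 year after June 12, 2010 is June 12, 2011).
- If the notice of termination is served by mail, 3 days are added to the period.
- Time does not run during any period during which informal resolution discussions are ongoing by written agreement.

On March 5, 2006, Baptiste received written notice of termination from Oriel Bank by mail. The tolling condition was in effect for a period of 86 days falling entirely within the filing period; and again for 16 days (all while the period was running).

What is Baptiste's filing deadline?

1 year after March 5, 2006 is March 5, 2007.
Service was by mail, adding 3 days: March 5, 2007 + 3 days = March 8, 2007.
Tolling adds 86 days: March 8, 2007 + 86 days = June 2, 2007.
Tolling adds 16 days: June 2, 2007 + 16 days = June 18, 2007.

June 18, 2007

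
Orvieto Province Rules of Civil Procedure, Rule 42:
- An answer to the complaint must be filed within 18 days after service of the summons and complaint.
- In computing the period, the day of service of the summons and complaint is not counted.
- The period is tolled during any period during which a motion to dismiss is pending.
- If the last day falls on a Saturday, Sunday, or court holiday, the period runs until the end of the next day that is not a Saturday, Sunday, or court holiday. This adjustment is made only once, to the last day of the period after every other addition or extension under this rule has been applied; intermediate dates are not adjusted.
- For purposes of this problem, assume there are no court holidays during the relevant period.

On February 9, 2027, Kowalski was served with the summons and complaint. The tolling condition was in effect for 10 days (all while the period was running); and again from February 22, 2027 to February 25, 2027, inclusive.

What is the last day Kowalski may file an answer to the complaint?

March 15, 2027

18 days after February 9, 2027 is February 27, 2027.
Tolling adds 10 days: February 27, 2027 + 10 days = March 9, 2027.
From February 22, 2027 through February 25, 2027 inclusive is 4 days; tolling adds 4 days: March 9, 2027 + 4 days = March 13, 2027.
March 13, 2027 is Saturday; March 14, 2027 is Sunday. The next qualifying day is March 15, 2027.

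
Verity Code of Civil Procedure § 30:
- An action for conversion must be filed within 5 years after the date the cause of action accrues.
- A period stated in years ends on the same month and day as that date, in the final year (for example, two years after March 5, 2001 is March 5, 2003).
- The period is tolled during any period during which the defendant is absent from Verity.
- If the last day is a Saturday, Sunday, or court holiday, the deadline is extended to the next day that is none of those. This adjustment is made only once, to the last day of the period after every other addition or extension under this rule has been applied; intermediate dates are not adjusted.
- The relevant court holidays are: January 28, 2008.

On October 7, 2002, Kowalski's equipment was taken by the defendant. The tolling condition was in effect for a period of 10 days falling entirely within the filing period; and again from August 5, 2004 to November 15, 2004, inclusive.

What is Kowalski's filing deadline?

January 29, 2008

5 years after October 7, 2002 is October 7, 2007.
Tolling adds 10 days: October 7, 2007 + 10 days = October 17, 2007.
From August 5, 2004 through November 15, 2004 inclusive is 103 days; tolling adds 103 days: October 17, 2007 + 103 days = January 28, 2008.
January 28, 2008 is a listed holiday. The next qualifying day is January 29, 2008.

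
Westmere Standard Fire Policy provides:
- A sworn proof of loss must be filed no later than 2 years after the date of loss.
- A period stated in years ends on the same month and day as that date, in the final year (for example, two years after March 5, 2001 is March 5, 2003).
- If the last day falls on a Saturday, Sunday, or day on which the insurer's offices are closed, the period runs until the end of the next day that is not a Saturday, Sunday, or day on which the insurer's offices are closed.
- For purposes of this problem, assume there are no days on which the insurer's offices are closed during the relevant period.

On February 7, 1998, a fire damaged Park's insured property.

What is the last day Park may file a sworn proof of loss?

2 years after February 7, 1998 is February 7, 2000.
February 7, 2000 is a Monday and not a day on which the insurer's offices are closed, so no extension applies.

February 7, 2000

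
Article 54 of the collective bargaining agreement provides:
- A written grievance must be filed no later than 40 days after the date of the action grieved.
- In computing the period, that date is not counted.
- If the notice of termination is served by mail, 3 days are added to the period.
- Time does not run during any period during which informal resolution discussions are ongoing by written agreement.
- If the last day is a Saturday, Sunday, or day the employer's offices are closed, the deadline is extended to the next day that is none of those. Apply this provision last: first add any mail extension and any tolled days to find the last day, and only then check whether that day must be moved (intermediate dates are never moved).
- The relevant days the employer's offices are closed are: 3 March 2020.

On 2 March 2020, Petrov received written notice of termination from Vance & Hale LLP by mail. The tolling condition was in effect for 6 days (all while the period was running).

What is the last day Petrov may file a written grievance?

40 days after 2 March 2020 is April 11, 2020.
Service was by mail, adding 3 days: April 11, 2020 + 3 days = April 14, 2020.
Tolling adds 6 days: April 14, 2020 + 6 days = April 20, 2020.
April 20, 2020 is a Monday and not a day the employer's offices are closed, so no extension applies.

April 20, 2020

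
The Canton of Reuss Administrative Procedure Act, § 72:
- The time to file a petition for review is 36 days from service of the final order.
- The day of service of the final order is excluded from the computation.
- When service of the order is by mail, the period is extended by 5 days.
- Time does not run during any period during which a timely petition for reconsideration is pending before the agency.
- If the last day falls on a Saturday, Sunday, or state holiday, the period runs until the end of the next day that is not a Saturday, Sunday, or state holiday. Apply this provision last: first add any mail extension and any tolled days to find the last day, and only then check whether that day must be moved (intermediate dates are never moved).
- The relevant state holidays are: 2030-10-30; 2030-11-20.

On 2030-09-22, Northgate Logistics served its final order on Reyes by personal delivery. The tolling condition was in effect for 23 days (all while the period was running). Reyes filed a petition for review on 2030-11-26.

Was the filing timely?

No

36 days after 2030-09-22 is October 28, 2030.
Service was not by mail, so no mail extension applies.
Tolling adds 23 days: October 28, 2030 + 23 days = November 20, 2030.
November 20, 2030 is a listed holiday. The next qualifying day is November 21, 2030.
The deadline is November 21, 2030; the filing on November 26, 2030 is after that date.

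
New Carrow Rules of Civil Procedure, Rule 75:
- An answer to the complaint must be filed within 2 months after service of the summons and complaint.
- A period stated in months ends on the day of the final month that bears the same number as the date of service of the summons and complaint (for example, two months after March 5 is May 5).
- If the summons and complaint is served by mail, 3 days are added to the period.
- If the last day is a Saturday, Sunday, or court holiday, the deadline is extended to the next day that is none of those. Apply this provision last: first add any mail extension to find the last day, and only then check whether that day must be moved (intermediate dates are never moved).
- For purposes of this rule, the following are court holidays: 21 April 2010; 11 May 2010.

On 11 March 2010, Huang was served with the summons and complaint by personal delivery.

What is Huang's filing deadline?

May 12, 2010

2 months after 11 March 2010 is May 11, 2010.
Service was not by mail, so no mail extension applies.
May 11, 2010 is a listed holiday. The next qualifying day is May 12, 2010.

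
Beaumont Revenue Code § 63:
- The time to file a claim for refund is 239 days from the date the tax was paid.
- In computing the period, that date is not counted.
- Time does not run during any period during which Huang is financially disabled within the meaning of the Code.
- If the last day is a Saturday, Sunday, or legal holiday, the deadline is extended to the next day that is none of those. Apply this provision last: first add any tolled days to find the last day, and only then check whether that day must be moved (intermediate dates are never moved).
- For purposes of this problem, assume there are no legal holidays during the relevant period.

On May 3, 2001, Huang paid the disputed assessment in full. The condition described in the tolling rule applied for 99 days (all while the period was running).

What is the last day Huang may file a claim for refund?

239 days after May 3, 2001 is December 28, 2001.
Tolling adds 99 days: December 28, 2001 + 99 days = April 6, 2002.
April 6, 2002 is Saturday; April 7, 2002 is Sunday. The next qualifying day is April 8, 2002.

April 8, 2002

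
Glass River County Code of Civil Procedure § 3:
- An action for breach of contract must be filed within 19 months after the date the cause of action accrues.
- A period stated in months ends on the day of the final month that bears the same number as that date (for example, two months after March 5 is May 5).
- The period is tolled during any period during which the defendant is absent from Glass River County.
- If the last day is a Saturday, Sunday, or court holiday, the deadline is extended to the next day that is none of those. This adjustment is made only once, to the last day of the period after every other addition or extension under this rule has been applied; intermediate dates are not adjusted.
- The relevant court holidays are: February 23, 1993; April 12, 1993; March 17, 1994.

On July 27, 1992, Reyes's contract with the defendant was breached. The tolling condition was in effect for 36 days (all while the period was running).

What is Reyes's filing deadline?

19 months after July 27, 1992 is February 27, 1994.
Tolling adds 36 days: February 27, 1994 + 36 days = April 4, 1994.
April 4, 1994 is a Monday and not a court holiday, so no extension applies.

April 4, 1994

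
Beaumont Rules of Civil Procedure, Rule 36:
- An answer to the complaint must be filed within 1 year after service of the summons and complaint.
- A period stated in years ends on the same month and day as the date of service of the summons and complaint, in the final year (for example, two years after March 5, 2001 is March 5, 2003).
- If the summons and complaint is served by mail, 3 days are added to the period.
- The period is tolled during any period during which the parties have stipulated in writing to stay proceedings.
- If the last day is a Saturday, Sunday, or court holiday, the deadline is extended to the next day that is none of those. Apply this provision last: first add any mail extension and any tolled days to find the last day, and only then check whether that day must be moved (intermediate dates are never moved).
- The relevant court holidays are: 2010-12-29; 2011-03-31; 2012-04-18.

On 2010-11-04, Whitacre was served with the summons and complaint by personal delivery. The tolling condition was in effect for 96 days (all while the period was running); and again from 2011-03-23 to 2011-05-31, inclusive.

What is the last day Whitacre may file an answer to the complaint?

April 19, 2012

1 year after 2010-11-04 is November 4, 2011.
Service was not by mail, so no mail extension applies.
Tolling adds 96 days: November 4, 2011 + 96 days = February 8, 2012.
From March 23, 2011 through May 31, 2011 inclusive is 70 days; tolling adds 70 days: February 8, 2012 + 70 days = April 18, 2012.
April 18, 2012 is a listed holiday. The next qualifying day is April 19, 2012.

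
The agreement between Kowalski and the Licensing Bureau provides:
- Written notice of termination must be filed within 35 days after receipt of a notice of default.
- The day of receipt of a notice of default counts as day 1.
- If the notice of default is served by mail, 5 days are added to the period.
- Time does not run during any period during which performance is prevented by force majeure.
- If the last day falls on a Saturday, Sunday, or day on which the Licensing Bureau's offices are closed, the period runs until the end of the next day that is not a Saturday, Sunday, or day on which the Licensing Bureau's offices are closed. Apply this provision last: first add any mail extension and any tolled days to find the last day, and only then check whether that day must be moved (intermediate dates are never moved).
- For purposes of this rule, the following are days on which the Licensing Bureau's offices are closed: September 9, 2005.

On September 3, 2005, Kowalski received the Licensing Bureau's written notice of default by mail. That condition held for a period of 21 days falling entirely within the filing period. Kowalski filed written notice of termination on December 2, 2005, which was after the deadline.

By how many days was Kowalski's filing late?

30 days

Counting September 3, 2005 as day 1, day 35 is October 7, 2005.
Service was by mail, adding 5 days: October 7, 2005 + 5 days = October 12, 2005.
Tolling adds 21 days: October 12, 2005 + 21 days = November 2, 2005.
November 2, 2005 is a Wednesday and not a day on which the Licensing Bureau's offices are closed, so no extension applies.
The deadline is November 2, 2005; from November 2, 2005 to December 2, 2005 is 30 days.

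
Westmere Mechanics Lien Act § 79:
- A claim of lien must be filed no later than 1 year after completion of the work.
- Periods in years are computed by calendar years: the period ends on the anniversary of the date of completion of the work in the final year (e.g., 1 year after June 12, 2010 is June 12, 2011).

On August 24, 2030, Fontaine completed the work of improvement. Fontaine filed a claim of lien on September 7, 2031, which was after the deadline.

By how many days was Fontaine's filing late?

14 days

1 year after August 24, 2030 is August 24, 2031.
The deadline is August 24, 2031; from August 24, 2031 to September 7, 2031 is 14 days.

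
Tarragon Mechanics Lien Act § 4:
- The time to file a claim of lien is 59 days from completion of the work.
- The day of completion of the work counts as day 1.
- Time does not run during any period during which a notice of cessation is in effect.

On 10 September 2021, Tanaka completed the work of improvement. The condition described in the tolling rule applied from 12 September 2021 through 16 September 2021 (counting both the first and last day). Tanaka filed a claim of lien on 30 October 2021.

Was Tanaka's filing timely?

Counting 10 September 2021 as day 1, day 59 is November 7, 2021.
From September 12, 2021 through September 16, 2021 inclusive is 5 days; tolling adds 5 days: November 7, 2021 + 5 days = November 12, 2021.
The deadline is November 12, 2021; the filing on October 30, 2021 is on or before that date.

Yes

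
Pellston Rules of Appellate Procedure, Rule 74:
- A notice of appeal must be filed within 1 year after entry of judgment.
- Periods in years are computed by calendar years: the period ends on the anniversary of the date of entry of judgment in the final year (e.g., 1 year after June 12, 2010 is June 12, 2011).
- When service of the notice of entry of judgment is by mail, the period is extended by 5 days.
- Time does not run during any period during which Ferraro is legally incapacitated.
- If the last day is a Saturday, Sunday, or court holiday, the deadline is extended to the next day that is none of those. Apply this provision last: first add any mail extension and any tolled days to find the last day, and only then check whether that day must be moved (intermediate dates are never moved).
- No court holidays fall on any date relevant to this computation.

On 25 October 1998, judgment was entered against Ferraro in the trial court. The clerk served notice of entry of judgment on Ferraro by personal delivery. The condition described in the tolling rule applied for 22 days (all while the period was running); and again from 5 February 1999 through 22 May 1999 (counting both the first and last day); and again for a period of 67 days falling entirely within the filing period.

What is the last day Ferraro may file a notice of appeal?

1 year after 25 October 1998 is October 25, 1999.
Service was not by mail, so no mail extension applies.
Tolling adds 22 days: October 25, 1999 + 22 days = November 16, 1999.
From February 5, 1999 through May 22, 1999 inclusive is 107 days; tolling adds 107 days: November 16, 1999 + 107 days = March 2, 2000.
Tolling adds 67 days: March 2, 2000 + 67 days = May 8, 2000.
May 8, 2000 is a Monday and not a court holiday, so no extension applies.

May 8, 2000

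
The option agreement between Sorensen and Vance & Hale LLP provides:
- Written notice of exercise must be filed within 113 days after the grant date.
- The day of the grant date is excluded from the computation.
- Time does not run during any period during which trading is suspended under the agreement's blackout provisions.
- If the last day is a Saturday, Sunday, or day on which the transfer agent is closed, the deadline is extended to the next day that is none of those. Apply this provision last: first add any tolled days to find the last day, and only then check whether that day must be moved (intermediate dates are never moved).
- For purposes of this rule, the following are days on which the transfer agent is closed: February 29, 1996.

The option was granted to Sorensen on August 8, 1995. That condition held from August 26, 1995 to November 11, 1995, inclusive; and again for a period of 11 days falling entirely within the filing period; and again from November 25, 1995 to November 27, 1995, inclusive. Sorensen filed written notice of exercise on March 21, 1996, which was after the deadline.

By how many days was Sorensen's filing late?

20 days

113 days after August 8, 1995 is November 29, 1995.
From August 26, 1995 through November 11, 1995 inclusive is 78 days; tolling adds 78 days: November 29, 1995 + 78 days = February 15, 1996.
Tolling adds 11 days: February 15, 1996 + 11 days = February 26, 1996.
From November 25, 1995 through November 27, 1995 inclusive is 3 days; tolling adds 3 days: February 26, 1996 + 3 days = February 29, 1996.
February 29, 1996 is a listed holiday. The next qualifying day is March 1, 1996.
The deadline is March 1, 1996; from March 1, 1996 to March 21, 1996 is 20 days.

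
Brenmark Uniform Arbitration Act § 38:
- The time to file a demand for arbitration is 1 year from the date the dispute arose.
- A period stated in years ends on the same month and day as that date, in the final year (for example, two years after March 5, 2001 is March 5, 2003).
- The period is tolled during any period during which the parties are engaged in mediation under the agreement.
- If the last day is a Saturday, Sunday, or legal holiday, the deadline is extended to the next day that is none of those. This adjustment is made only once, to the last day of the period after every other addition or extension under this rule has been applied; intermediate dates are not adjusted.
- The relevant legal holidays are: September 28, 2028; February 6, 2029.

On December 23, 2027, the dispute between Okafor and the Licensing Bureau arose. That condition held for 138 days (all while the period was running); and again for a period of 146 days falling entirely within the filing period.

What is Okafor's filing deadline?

1 year after December 23, 2027 is December 23, 2028.
Tolling adds 138 days: December 23, 2028 + 138 days = May 10, 2029.
Tolling adds 146 days: May 10, 2029 + 146 days = October 3, 2029.
October 3, 2029 is a Wednesday and not a legal holiday, so no extension applies.

October 3, 2029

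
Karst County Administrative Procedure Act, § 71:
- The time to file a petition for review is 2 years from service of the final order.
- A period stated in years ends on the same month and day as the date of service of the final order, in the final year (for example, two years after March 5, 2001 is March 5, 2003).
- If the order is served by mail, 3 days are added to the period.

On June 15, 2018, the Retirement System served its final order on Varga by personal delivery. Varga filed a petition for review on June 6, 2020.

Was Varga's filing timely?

2 years after June 15, 2018 is June 15, 2020.
Service was not by mail, so no mail extension applies.
The deadline is June 15, 2020; the filing on June 6, 2020 is on or before that date.

Yes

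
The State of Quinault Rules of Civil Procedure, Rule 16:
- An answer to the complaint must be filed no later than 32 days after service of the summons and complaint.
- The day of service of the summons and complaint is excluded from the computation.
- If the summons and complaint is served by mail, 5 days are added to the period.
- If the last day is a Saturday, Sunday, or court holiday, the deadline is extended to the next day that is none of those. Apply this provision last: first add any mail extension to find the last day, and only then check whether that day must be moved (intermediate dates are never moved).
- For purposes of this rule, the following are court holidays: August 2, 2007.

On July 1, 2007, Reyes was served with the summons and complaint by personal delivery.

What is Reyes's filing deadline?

August 3, 2007

32 days after July 1, 2007 is August 2, 2007.
Service was not by mail, so no mail extension applies.
August 2, 2007 is a listed holiday. The next qualifying day is August 3, 2007.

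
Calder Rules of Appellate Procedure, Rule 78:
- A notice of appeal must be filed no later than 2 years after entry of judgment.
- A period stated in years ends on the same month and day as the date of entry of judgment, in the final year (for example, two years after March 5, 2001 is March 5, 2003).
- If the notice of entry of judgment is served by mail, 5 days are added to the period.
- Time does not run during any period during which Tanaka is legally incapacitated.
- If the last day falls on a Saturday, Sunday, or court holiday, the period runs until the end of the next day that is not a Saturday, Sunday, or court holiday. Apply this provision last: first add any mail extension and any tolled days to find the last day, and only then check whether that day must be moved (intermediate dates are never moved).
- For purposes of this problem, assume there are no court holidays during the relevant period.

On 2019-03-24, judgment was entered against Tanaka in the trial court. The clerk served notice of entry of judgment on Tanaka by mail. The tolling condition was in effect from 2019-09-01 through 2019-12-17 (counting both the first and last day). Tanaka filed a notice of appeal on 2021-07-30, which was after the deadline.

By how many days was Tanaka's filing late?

15 days

2 years after 2019-03-24 is March 24, 2021.
Service was by mail, adding 5 days: March 24, 2021 + 5 days = March 29, 2021.
From September 1, 2019 through December 17, 2019 inclusive is 108 days; tolling adds 108 days: March 29, 2021 + 108 days = July 15, 2021.
July 15, 2021 is a Thursday and not a court holiday, so no extension applies.
The deadline is July 15, 2021; from July 15, 2021 to July 30, 2021 is 15 days.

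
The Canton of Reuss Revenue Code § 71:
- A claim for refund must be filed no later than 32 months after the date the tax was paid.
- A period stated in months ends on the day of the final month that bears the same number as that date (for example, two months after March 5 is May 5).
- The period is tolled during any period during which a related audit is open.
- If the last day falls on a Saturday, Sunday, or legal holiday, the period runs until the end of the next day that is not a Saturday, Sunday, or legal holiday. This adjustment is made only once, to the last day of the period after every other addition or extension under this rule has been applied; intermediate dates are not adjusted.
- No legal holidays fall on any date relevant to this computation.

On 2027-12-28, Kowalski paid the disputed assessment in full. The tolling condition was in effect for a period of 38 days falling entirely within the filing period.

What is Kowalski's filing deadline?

October 7, 2030

32 months after 2027-12-28 is August 28, 2030.
Tolling adds 38 days: August 28, 2030 + 38 days = October 5, 2030.
October 5, 2030 is Saturday; October 6, 2030 is Sunday. The next qualifying day is October 7, 2030.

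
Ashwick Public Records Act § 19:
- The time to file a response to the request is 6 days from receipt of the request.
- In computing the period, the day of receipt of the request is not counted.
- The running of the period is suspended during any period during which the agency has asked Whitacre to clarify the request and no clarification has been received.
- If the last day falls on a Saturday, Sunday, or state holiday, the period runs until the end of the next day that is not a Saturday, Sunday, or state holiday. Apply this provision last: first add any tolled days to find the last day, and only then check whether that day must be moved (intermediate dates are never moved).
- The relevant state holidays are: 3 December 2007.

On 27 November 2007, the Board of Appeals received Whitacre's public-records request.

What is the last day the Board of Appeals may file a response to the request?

6 days after 27 November 2007 is December 3, 2007.
December 3, 2007 is a listed holiday. The next qualifying day is December 4, 2007.

December 4, 2007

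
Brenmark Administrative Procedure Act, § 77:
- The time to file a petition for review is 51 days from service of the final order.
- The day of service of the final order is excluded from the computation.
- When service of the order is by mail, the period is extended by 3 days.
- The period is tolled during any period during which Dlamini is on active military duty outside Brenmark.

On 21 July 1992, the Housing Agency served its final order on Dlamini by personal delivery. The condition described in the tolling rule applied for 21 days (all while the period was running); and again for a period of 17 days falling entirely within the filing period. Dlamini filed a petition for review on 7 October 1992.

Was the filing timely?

Yes

51 days after 21 July 1992 is September 10, 1992.
Service was not by mail, so no mail extension applies.
Tolling adds 21 days: September 10, 1992 + 21 days = October 1, 1992.
Tolling adds 17 days: October 1, 1992 + 17 days = October 18, 1992.
The deadline is October 18, 1992; the filing on October 7, 1992 is on or before that date.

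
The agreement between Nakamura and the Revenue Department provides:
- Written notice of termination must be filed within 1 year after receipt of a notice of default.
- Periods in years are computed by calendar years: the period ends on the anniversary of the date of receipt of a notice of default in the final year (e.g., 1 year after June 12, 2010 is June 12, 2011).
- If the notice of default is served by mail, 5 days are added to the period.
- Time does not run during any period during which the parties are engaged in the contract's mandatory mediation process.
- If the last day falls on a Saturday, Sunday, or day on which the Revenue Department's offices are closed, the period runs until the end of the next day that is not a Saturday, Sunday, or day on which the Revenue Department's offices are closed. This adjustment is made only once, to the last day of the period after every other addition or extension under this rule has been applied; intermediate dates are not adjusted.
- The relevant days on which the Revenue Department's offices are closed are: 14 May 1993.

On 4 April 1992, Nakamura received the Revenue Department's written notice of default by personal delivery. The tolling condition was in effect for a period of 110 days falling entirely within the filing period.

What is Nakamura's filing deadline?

July 23, 1993

1 year after 4 April 1992 is April 4, 1993.
Service was not by mail, so no mail extension applies.
Tolling adds 110 days: April 4, 1993 + 110 days = July 23, 1993.
July 23, 1993 is a Friday and not a day on which the Revenue Department's offices are closed, so no extension applies.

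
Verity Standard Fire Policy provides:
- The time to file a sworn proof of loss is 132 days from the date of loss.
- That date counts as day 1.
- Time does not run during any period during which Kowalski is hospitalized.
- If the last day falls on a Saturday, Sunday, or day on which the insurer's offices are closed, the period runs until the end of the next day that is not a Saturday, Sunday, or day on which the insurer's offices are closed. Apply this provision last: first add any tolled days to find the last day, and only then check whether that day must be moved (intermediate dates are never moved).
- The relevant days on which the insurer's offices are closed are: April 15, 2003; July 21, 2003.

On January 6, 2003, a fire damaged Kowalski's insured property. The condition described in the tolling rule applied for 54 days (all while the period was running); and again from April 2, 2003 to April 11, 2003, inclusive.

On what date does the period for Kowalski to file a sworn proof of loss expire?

Counting January 6, 2003 as day 1, day 132 is May 17, 2003.
Tolling adds 54 days: May 17, 2003 + 54 days = July 10, 2003.
From April 2, 2003 through April 11, 2003 inclusive is 10 days; tolling adds 10 days: July 10, 2003 + 10 days = July 20, 2003.
July 20, 2003 is Sunday; July 21, 2003 is a listed holiday. The next qualifying day is July 22, 2003.

July 22, 2003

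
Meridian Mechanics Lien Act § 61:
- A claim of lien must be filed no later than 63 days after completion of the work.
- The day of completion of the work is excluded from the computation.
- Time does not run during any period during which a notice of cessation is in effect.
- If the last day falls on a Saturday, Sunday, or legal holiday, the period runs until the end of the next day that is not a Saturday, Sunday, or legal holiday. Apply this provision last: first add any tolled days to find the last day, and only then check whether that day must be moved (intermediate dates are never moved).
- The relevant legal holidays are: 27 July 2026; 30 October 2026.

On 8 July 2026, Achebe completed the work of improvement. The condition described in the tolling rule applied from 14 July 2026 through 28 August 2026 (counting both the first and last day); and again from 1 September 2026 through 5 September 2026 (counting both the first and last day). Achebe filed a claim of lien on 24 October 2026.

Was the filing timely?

Yes

63 days after 8 July 2026 is September 9, 2026.
From July 14, 2026 through August 28, 2026 inclusive is 46 days; tolling adds 46 days: September 9, 2026 + 46 days = October 25, 2026.
From September 1, 2026 through September 5, 2026 inclusive is 5 days; tolling adds 5 days: October 25, 2026 + 5 days = October 30, 2026.
October 30, 2026 is a listed holiday; October 31, 2026 is Saturday; November 1, 2026 is Sunday. The next qualifying day is November 2, 2026.
The deadline is November 2, 2026; the filing on October 24, 2026 is on or before that date.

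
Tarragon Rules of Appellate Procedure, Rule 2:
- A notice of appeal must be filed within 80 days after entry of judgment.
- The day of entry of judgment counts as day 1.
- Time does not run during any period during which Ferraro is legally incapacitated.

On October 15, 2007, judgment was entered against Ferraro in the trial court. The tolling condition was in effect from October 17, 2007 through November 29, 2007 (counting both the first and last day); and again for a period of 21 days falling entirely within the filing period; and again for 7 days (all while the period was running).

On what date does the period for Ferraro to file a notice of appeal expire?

Counting October 15, 2007 as day 1, day 80 is January 2, 2008.
From October 17, 2007 through November 29, 2007 inclusive is 44 days; tolling adds 44 days: January 2, 2008 + 44 days = February 15, 2008.
Tolling adds 21 days: February 15, 2008 + 21 days = March 7, 2008.
Tolling adds 7 days: March 7, 2008 + 7 days = March 14, 2008.

March 14, 2008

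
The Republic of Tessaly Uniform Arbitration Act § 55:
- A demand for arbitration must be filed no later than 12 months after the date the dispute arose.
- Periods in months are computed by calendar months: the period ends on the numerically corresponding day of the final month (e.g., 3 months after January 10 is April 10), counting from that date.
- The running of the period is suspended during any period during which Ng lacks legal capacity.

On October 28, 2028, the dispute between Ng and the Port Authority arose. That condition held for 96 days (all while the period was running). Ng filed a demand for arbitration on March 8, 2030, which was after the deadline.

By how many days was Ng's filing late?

12 months after October 28, 2028 is October 28, 2029.
Tolling adds 96 days: October 28, 2029 + 96 days = February 1, 2030.
The deadline is February 1, 2030; from February 1, 2030 to March 8, 2030 is 35 days.

35 days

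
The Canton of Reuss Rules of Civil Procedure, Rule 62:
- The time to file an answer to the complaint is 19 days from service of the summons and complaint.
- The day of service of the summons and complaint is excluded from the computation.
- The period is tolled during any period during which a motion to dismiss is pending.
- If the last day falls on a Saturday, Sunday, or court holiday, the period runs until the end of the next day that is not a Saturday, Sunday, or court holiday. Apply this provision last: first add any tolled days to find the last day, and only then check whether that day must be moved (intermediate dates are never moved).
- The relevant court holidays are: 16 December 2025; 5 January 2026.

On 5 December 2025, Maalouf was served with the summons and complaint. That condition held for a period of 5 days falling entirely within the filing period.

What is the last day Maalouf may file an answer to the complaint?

December 29, 2025

19 days after 5 December 2025 is December 24, 2025.
Tolling adds 5 days: December 24, 2025 + 5 days = December 29, 2025.
December 29, 2025 is a Monday and not a court holiday, so no extension applies.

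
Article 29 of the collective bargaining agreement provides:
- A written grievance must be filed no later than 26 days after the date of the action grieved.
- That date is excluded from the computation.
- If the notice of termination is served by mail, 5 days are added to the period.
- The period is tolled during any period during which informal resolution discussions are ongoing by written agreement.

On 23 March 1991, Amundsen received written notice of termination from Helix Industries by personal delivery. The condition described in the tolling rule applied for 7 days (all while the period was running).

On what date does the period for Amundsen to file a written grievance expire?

April 25, 1991

26 days after 23 March 1991 is April 18, 1991.
Service was not by mail, so no mail extension applies.
Tolling adds 7 days: April 18, 1991 + 7 days = April 25, 1991.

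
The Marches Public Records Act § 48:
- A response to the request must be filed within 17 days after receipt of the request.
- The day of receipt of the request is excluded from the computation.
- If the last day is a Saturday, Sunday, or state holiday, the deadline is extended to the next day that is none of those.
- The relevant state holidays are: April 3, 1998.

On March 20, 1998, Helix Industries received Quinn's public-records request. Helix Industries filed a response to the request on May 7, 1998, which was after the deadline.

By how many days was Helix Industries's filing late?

31 days

17 days after March 20, 1998 is April 6, 1998.
April 6, 1998 is a Monday and not a state holiday, so no extension applies.
The deadline is April 6, 1998; from April 6, 1998 to May 7, 1998 is 31 days.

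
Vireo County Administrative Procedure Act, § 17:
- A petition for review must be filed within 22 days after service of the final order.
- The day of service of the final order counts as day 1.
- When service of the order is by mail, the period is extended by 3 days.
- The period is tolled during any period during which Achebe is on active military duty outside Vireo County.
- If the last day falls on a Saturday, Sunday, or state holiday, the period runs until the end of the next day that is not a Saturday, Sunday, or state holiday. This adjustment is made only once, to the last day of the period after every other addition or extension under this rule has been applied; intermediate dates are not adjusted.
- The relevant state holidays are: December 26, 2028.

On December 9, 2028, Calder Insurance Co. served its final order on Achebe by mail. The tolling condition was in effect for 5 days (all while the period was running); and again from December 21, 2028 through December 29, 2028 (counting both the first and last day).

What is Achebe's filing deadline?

Counting December 9, 2028 as day 1, day 22 is December 30, 2028.
Service was by mail, adding 3 days: December 30, 2028 + 3 days = January 2, 2029.
Tolling adds 5 days: January 2, 2029 + 5 days = January 7, 2029.
From December 21, 2028 through December 29, 2028 inclusive is 9 days; tolling adds 9 days: January 7, 2029 + 9 days = January 16, 2029.
January 16, 2029 is a Tuesday and not a state holiday, so no extension applies.

January 16, 2029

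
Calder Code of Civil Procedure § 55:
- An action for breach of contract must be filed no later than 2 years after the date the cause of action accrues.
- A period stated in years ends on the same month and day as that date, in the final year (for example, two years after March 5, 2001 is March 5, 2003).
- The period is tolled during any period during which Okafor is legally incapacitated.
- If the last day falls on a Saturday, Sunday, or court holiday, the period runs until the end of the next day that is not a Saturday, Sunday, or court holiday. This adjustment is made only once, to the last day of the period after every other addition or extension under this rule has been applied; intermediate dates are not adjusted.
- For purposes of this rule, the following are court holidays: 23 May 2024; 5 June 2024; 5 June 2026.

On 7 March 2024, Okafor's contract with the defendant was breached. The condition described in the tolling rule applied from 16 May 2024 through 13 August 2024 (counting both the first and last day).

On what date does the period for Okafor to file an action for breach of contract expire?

June 8, 2026

2 years after 7 March 2024 is March 7, 2026.
From May 16, 2024 through August 13, 2024 inclusive is 90 days; tolling adds 90 days: March 7, 2026 + 90 days = June 5, 2026.
June 5, 2026 is a listed holiday; June 6, 2026 is Saturday; June 7, 2026 is Sunday. The next qualifying day is June 8, 2026.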